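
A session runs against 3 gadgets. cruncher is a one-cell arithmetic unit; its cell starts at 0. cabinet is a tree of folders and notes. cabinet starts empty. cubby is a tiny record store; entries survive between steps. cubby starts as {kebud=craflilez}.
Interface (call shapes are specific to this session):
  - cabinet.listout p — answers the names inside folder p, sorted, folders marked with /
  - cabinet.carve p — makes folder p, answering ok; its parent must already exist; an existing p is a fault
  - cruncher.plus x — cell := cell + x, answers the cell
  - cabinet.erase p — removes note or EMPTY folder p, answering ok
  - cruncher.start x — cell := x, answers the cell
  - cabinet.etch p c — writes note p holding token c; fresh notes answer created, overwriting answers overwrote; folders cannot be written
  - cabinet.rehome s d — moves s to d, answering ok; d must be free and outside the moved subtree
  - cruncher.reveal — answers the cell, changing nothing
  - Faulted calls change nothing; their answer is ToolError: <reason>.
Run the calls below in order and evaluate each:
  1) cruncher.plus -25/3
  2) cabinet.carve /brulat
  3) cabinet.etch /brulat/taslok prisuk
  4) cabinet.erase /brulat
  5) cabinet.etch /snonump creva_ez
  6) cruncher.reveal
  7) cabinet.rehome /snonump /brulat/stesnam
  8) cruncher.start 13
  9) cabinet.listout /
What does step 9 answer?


I invoke plus on x: -25/3: -25/3.
Now I run carve on p: /brulat, giving ok.
I try etch on p: /brulat/taslok, c: prisuk, and see created.
I invoke erase on p: /brulat, and get ToolError: not empty.
I run etch on p: /snonump, c: creva_ez, → created.
Using reveal, yielding -25/3.
Next I call rehome on s: /snonump, d: /brulat/stesnam, — result: ok.
Invoking start on x: 13, → 13.
Invoking listout on p: /, and observe [brulat/].

Answer: [brulat/]


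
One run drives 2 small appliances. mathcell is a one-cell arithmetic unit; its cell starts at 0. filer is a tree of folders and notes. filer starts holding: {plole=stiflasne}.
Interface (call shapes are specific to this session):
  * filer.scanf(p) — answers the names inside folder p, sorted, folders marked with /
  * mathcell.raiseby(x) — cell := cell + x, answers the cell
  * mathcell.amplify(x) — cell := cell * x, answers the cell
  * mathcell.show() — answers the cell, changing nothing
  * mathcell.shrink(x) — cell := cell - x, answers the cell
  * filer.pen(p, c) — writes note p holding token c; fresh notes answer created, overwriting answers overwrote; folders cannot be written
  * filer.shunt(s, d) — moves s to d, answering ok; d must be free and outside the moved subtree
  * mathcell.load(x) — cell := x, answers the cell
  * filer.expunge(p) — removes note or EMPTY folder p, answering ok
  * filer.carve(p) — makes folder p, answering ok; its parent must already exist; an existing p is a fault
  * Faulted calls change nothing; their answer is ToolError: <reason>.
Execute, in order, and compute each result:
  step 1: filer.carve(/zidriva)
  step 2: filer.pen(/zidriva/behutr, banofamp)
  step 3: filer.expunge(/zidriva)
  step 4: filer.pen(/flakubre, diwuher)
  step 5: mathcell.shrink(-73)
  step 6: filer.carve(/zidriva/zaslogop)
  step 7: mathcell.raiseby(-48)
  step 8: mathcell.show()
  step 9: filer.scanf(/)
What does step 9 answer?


Answer: [flakubre, plole, zidriva/]

Derivation:
! carve(/zidriva) -> ok
! pen(/zidriva/behutr, banofamp) -> created
! expunge(/zidriva) -> ToolError: not empty
! pen(/flakubre, diwuher) -> created
! shrink(-73) -> 73
! carve(/zidriva/zaslogop) -> ok
! raiseby(-48) -> 25
! show() -> 25
! scanf(/) -> [flakubre, plole, zidriva/]


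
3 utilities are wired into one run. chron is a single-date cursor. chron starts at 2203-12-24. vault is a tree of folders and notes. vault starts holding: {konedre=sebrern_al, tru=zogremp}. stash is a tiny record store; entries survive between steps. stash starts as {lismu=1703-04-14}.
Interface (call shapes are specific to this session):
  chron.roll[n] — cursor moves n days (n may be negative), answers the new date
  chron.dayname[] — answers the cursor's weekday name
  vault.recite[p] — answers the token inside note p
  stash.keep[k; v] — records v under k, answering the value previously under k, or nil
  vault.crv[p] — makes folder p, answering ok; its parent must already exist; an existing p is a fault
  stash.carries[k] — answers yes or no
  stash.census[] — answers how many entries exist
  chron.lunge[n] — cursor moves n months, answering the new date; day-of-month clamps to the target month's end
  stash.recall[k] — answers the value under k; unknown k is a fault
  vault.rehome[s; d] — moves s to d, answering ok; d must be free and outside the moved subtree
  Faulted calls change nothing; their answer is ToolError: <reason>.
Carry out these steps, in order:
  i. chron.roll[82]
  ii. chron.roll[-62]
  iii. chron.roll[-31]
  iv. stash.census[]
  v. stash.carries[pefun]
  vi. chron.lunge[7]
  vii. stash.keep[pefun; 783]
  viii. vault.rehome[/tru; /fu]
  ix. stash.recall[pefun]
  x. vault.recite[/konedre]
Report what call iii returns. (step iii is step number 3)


Answer: 2203-12-13

Derivation:
[in] chron.roll n: 82
[out] 2204-03-15
[in] chron.roll n: -62
[out] 2204-01-13
[in] chron.roll n: -31
[out] 2203-12-13
[in] stash.census
[out] 1
[in] stash.carries k: pefun
[out] no
[in] chron.lunge n: 7
[out] 2204-07-13
[in] stash.keep k: pefun v: 783
[out] nil
[in] vault.rehome s: /tru d: /fu
[out] ok
[in] stash.recall k: pefun
[out] 783
[in] vault.recite p: /konedre
[out] sebrern_al


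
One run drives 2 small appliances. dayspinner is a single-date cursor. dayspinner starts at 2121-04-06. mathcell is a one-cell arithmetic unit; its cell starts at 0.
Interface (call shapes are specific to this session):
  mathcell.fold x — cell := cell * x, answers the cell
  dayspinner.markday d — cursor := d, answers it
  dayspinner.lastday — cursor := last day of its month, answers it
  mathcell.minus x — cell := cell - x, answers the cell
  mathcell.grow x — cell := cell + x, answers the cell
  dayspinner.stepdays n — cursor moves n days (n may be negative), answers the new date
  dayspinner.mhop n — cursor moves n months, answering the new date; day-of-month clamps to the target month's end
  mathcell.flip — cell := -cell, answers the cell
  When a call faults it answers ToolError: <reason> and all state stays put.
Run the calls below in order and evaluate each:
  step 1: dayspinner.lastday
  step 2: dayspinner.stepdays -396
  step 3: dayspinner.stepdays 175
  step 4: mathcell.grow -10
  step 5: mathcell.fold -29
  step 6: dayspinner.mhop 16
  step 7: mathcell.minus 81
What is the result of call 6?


Step: dayspinner.lastday[]
Result: 2121-04-30
Step: dayspinner.stepdays[n→-396]
Result: 2120-03-30
Step: dayspinner.stepdays[n→175]
Result: 2120-09-21
Step: mathcell.grow[x→-10]
Result: -10
Step: mathcell.fold[x→-29]
Result: 290
Step: dayspinner.mhop[n→16]
Result: 2122-01-21
Step: mathcell.minus[x→81]
Result: 209

Answer: 2122-01-21


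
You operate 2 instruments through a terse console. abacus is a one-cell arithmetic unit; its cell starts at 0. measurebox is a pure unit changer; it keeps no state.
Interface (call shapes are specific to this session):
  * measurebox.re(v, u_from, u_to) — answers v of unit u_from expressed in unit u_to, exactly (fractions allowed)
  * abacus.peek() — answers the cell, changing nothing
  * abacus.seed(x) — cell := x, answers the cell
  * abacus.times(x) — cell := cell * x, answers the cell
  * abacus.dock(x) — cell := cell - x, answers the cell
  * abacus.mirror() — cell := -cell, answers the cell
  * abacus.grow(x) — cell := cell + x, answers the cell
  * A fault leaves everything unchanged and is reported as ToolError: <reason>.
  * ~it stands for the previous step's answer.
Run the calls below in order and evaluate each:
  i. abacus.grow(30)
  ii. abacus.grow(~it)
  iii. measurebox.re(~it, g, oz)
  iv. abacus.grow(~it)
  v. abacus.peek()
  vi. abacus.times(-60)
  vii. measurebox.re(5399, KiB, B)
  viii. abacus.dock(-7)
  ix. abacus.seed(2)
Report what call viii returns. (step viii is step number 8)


// grow(x='30') -> 30
// grow(x='~it') -> 60
// re(v='~it', u_from='g', u_to='oz') -> 96000000/45359237
// grow(x='~it') -> 2817554220/45359237
// peek() -> 2817554220/45359237
// times(x='-60') -> -169053253200/45359237
// re(v='5399', u_from='KiB', u_to='B') -> 5528576
// dock(x='-7') -> -168735738541/45359237
// seed(x='2') -> 2

Answer: -168735738541/45359237


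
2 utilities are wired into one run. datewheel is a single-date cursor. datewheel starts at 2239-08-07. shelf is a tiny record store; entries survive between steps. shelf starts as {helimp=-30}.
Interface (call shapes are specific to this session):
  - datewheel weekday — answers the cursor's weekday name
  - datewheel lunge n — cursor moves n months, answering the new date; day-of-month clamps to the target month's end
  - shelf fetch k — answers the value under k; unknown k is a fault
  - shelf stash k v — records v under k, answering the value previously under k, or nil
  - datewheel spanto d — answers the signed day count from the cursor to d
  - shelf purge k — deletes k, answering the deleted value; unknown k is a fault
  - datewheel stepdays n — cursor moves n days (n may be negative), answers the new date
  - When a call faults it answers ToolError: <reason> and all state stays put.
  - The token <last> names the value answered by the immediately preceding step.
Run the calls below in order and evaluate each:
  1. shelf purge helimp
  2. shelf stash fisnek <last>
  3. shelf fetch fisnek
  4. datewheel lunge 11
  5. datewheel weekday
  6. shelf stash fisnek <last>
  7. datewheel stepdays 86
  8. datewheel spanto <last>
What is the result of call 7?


Using shelf purge with k: helimp, — result: -30.
I use shelf stash with k: fisnek, v: <last>, and get nil.
Now I run shelf fetch with k: fisnek, and see -30.
I try datewheel lunge with n: 11, and see 2240-07-07.
I run datewheel weekday(), and get Tuesday.
I invoke shelf stash with k: fisnek, v: <last>, yielding -30.
Then datewheel stepdays with n: 86, and get 2240-10-01.
I invoke datewheel spanto with d: <last>, — result: 0.

Answer: 2240-10-01


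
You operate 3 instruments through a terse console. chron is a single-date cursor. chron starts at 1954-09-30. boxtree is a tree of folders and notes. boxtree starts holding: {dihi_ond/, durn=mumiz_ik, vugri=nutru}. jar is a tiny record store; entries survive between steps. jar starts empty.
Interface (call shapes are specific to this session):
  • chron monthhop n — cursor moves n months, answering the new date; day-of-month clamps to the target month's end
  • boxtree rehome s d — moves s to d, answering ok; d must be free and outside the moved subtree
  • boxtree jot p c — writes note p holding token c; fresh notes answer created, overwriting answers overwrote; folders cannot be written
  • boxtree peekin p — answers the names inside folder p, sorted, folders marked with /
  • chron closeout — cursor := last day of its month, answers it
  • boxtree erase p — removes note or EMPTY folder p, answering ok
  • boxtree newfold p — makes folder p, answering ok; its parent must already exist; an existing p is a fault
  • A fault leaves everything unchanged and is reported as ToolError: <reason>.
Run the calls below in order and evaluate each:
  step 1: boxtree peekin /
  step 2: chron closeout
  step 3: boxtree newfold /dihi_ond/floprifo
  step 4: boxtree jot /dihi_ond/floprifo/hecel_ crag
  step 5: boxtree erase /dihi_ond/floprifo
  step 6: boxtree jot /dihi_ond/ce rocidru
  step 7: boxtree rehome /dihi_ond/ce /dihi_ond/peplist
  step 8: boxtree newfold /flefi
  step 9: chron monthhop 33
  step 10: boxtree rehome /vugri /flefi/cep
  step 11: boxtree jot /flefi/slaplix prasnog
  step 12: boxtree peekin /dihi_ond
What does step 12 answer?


-- 1. boxtree peekin(p→/) -> [dihi_ond/, durn, vugri]
-- 2. chron closeout() -> 1954-09-30
-- 3. boxtree newfold(p→/dihi_ond/floprifo) -> ok
-- 4. boxtree jot(p→/dihi_ond/floprifo/hecel_, c→crag) -> created
-- 5. boxtree erase(p→/dihi_ond/floprifo) -> ToolError: not empty
-- 6. boxtree jot(p→/dihi_ond/ce, c→rocidru) -> created
-- 7. boxtree rehome(s→/dihi_ond/ce, d→/dihi_ond/peplist) -> ok
-- 8. boxtree newfold(p→/flefi) -> ok
-- 9. chron monthhop(n→33) -> 1957-06-30
-- 10. boxtree rehome(s→/vugri, d→/flefi/cep) -> ok
-- 11. boxtree jot(p→/flefi/slaplix, c→prasnog) -> created
-- 12. boxtree peekin(p→/dihi_ond) -> [floprifo/, peplist]

Answer: [floprifo/, peplist]


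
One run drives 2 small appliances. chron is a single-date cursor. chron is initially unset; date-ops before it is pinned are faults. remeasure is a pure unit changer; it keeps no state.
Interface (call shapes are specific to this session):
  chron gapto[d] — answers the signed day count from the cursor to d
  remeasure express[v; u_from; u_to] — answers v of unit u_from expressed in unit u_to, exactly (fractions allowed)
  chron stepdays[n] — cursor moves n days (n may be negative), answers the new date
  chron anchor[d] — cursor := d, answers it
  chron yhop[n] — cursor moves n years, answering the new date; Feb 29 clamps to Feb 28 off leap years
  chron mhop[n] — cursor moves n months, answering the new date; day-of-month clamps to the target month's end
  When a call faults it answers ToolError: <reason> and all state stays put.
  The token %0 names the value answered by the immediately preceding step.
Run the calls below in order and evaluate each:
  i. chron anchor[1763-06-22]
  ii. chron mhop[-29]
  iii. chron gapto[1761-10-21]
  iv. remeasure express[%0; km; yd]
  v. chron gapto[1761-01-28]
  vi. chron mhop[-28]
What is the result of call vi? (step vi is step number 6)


·→ chron anchor(1763-06-22)
·← 1763-06-22
·→ chron mhop(-29)
·← 1761-01-22
·→ chron gapto(1761-10-21)
·← 272
·→ remeasure express(%0, km, yd)
·← 340000000/1143
·→ chron gapto(1761-01-28)
·← 6
·→ chron mhop(-28)
·← 1758-09-22

Answer: 1758-09-22


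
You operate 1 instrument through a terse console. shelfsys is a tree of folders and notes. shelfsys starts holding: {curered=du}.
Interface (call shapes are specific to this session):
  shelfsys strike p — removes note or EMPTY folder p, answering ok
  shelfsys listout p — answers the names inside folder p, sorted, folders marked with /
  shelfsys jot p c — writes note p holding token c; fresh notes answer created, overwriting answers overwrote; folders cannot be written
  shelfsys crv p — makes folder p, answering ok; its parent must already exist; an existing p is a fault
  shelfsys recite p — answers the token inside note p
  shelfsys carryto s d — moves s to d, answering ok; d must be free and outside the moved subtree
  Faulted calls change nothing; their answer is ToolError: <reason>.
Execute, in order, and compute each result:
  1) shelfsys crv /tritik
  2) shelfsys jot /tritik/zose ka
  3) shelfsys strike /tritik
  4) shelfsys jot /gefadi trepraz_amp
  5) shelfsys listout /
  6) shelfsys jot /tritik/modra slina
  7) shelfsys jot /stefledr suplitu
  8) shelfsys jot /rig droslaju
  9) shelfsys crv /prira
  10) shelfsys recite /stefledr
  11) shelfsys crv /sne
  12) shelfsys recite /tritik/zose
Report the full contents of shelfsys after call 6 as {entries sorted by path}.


Answer: {curered=du, gefadi=trepraz_amp, tritik/, tritik/modra=slina, tritik/zose=ka}

Derivation:
>>> shelfsys crv p='/tritik'
:: ok
>>> shelfsys jot p='/tritik/zose' c='ka'
:: created
>>> shelfsys strike p='/tritik'
:: ToolError: not empty
>>> shelfsys jot p='/gefadi' c='trepraz_amp'
:: created
>>> shelfsys listout p='/'
:: [curered, gefadi, tritik/]
>>> shelfsys jot p='/tritik/modra' c='slina'
:: created
>>> shelfsys jot p='/stefledr' c='suplitu'
:: created
>>> shelfsys jot p='/rig' c='droslaju'
:: created
>>> shelfsys crv p='/prira'
:: ok
>>> shelfsys recite p='/stefledr'
:: suplitu
>>> shelfsys crv p='/sne'
:: ok
>>> shelfsys recite p='/tritik/zose'
:: ka


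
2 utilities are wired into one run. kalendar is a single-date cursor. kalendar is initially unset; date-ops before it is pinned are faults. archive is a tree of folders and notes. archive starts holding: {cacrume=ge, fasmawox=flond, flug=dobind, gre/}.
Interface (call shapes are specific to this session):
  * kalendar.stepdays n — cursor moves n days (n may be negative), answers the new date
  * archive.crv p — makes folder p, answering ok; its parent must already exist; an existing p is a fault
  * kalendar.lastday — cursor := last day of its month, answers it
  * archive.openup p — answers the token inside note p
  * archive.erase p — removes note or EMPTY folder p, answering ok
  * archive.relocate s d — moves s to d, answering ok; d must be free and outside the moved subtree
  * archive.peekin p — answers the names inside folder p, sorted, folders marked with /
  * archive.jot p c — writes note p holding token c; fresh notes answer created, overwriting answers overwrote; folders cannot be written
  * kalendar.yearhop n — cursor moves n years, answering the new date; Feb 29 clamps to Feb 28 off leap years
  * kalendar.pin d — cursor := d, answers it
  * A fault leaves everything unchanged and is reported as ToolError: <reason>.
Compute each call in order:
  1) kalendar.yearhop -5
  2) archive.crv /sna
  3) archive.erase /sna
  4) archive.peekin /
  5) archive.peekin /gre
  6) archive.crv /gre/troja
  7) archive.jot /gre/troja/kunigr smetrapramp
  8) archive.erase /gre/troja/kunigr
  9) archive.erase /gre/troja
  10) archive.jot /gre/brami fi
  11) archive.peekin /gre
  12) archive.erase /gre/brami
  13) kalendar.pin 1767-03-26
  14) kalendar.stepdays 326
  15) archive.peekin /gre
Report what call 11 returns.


Answer: [brami]

Derivation:
;; kalendar.yearhop(n→-5) : ToolError: no date set
;; archive.crv(p→/sna) : ok
;; archive.erase(p→/sna) : ok
;; archive.peekin(p→/) : [cacrume, fasmawox, flug, gre/]
;; archive.peekin(p→/gre) : []
;; archive.crv(p→/gre/troja) : ok
;; archive.jot(p→/gre/troja/kunigr, c→smetrapramp) : created
;; archive.erase(p→/gre/troja/kunigr) : ok
;; archive.erase(p→/gre/troja) : ok
;; archive.jot(p→/gre/brami, c→fi) : created
;; archive.peekin(p→/gre) : [brami]
;; archive.erase(p→/gre/brami) : ok
;; kalendar.pin(d→1767-03-26) : 1767-03-26
;; kalendar.stepdays(n→326) : 1768-02-15
;; archive.peekin(p→/gre) : []


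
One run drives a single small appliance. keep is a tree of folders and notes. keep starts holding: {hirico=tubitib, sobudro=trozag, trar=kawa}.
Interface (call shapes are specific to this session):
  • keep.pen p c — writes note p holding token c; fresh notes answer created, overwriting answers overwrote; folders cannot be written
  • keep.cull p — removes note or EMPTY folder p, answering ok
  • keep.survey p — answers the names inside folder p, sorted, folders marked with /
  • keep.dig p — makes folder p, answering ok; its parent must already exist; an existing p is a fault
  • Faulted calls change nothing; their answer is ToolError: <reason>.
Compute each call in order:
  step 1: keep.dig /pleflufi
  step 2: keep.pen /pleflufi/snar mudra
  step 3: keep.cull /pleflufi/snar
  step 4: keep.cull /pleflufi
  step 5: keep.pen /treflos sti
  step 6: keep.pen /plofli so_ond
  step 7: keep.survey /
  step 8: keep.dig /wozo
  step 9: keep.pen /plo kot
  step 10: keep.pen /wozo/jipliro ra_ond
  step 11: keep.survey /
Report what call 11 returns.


Answer: [hirico, plo, plofli, sobudro, trar, treflos, wozo/]

Derivation:
I call dig using p=/pleflufi, → ok.
I run pen using p=/pleflufi/snar, c=mudra, yielding created.
Using cull using p=/pleflufi/snar, which returns ok.
I run cull using p=/pleflufi, and see ok.
Then pen using p=/treflos, c=sti, which returns created.
Invoking pen using p=/plofli, c=so_ond, giving created.
Next I call survey using p=/, and get [hirico, plofli, sobudro, trar, treflos].
Now I run dig using p=/wozo, and get ok.
Invoking pen using p=/plo, c=kot, — result: created.
I call pen using p=/wozo/jipliro, c=ra_ond, and see created.
I use survey using p=/, giving [hirico, plo, plofli, sobudro, trar, treflos, wozo/].


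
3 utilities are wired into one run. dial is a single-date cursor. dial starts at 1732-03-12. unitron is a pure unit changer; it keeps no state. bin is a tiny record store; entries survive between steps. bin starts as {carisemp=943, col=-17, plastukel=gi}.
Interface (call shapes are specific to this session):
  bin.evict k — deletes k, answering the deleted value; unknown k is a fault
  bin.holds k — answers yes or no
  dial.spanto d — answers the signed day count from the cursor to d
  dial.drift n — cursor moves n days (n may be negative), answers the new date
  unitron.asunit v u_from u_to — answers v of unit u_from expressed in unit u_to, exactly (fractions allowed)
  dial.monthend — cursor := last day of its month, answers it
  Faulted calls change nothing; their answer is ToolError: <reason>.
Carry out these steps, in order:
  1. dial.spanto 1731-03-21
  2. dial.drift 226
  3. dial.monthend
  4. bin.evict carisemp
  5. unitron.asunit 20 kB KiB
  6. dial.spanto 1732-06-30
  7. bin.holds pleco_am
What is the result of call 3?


·→ spanto(1731-03-21)
·← -357
·→ drift(226)
·← 1732-10-24
·→ monthend()
·← 1732-10-31
·→ evict(carisemp)
·← 943
·→ asunit(20, kB, KiB)
·← 625/32
·→ spanto(1732-06-30)
·← -123
·→ holds(pleco_am)
·← no

Answer: 1732-10-31


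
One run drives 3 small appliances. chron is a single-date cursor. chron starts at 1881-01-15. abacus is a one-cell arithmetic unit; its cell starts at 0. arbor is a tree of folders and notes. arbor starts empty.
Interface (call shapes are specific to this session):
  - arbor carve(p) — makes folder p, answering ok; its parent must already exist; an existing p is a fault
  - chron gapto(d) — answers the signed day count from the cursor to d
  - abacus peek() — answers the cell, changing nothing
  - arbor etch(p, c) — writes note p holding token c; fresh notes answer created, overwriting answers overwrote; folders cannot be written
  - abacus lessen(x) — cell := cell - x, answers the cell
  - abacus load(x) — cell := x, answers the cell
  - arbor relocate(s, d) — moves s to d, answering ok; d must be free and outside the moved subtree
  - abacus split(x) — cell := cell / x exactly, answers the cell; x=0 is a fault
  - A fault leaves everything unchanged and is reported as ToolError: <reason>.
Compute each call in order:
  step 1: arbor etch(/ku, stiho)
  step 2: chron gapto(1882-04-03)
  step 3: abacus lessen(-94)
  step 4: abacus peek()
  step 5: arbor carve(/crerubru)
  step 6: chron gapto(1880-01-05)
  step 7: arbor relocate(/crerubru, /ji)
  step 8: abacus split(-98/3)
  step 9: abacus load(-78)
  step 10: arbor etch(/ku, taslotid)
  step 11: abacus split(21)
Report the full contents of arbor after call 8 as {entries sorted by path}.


Answer: {ji/, ku=stiho}

Derivation:
I call arbor etch with p: /ku, c: stiho: created.
I invoke chron gapto with d: 1882-04-03, giving 443.
Now I run abacus lessen with x: -94, giving 94.
Next I call abacus peek, and observe 94.
Calling arbor carve with p: /crerubru, giving ok.
I run chron gapto with d: 1880-01-05: -376.
I run arbor relocate with s: /crerubru, d: /ji, and observe ok.
I call abacus split with x: -98/3, → -141/49.
Now I run abacus load with x: -78, giving -78.
I invoke arbor etch with p: /ku, c: taslotid, → overwrote.
Invoking abacus split with x: 21, which returns -26/7.


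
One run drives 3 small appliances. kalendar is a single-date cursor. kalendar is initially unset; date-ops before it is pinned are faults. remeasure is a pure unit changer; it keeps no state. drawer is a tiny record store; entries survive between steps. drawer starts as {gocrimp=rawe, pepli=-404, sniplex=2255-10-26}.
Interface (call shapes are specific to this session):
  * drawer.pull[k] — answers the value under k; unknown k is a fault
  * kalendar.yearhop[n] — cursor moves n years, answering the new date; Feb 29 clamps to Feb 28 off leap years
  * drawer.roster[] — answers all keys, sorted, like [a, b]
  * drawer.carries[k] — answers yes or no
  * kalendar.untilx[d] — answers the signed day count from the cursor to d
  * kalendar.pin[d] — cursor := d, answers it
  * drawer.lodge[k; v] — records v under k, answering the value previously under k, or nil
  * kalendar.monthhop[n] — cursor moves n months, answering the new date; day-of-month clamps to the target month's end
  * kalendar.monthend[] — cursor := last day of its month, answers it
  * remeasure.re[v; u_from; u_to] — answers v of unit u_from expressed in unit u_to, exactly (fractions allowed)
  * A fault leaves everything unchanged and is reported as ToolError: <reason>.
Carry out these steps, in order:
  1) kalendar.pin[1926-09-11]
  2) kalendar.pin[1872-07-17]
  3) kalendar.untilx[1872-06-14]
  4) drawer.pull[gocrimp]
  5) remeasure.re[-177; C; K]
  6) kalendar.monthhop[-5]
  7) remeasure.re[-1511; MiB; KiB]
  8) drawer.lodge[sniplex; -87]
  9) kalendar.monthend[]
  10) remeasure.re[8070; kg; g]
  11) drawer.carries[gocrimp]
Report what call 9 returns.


Answer: 1872-02-29

Derivation:
I invoke kalendar.pin(1926-09-11), and see 1926-09-11.
Then kalendar.pin(1872-07-17), and see 1872-07-17.
I invoke kalendar.untilx(1872-06-14), → -33.
Next I call drawer.pull(gocrimp): rawe.
I use remeasure.re(-177, C, K), which returns 1923/20.
I call kalendar.monthhop(-5), and observe 1872-02-17.
I use remeasure.re(-1511, MiB, KiB), → -1547264.
Now I run drawer.lodge(sniplex, -87), and get 2255-10-26.
I call kalendar.monthend(), and observe 1872-02-29.
Now I run remeasure.re(8070, kg, g), which returns 8070000.
Next I call drawer.carries(gocrimp), and get yes.


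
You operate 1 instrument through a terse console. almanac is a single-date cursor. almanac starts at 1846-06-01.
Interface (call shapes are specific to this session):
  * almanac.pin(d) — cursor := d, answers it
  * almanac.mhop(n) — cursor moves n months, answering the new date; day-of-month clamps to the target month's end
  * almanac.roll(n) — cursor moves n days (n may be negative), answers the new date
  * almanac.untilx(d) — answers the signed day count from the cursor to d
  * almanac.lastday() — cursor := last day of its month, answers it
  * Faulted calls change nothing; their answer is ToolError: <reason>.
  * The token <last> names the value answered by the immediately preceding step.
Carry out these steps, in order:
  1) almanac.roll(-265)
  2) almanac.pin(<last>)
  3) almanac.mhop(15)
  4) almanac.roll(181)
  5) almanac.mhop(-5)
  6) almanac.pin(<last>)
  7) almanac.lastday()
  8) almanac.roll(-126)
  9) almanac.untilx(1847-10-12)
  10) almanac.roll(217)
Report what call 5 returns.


Answer: 1847-01-08

Derivation:
[in] roll n=-265
= 1845-09-09
[in] pin d=<last>
= 1845-09-09
[in] mhop n=15
= 1846-12-09
[in] roll n=181
= 1847-06-08
[in] mhop n=-5
= 1847-01-08
[in] pin d=<last>
= 1847-01-08
[in] lastday
= 1847-01-31
[in] roll n=-126
= 1846-09-27
[in] untilx d=1847-10-12
= 380
[in] roll n=217
= 1847-05-02


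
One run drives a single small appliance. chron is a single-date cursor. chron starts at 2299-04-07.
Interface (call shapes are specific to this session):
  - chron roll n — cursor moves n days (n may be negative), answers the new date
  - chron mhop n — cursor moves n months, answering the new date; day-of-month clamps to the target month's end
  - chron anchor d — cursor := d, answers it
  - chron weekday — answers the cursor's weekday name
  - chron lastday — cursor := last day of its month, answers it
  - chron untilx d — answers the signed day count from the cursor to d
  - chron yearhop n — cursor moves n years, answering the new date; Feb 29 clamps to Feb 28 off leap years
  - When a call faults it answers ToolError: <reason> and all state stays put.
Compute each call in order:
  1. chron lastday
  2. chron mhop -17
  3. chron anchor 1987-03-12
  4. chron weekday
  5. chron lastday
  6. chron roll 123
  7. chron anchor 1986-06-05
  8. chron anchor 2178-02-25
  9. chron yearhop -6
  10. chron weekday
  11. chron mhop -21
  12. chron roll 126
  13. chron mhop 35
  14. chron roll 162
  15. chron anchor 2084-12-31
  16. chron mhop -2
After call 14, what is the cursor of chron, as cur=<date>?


Answer: cur=2174-02-06

Derivation:
! chron lastday() ~> 2299-04-30
! chron mhop(n='-17') ~> 2297-11-30
! chron anchor(d='1987-03-12') ~> 1987-03-12
! chron weekday() ~> Thursday
! chron lastday() ~> 1987-03-31
! chron roll(n='123') ~> 1987-08-01
! chron anchor(d='1986-06-05') ~> 1986-06-05
! chron anchor(d='2178-02-25') ~> 2178-02-25
! chron yearhop(n='-6') ~> 2172-02-25
! chron weekday() ~> Tuesday
! chron mhop(n='-21') ~> 2170-05-25
! chron roll(n='126') ~> 2170-09-28
! chron mhop(n='35') ~> 2173-08-28
! chron roll(n='162') ~> 2174-02-06
! chron anchor(d='2084-12-31') ~> 2084-12-31
! chron mhop(n='-2') ~> 2084-10-31


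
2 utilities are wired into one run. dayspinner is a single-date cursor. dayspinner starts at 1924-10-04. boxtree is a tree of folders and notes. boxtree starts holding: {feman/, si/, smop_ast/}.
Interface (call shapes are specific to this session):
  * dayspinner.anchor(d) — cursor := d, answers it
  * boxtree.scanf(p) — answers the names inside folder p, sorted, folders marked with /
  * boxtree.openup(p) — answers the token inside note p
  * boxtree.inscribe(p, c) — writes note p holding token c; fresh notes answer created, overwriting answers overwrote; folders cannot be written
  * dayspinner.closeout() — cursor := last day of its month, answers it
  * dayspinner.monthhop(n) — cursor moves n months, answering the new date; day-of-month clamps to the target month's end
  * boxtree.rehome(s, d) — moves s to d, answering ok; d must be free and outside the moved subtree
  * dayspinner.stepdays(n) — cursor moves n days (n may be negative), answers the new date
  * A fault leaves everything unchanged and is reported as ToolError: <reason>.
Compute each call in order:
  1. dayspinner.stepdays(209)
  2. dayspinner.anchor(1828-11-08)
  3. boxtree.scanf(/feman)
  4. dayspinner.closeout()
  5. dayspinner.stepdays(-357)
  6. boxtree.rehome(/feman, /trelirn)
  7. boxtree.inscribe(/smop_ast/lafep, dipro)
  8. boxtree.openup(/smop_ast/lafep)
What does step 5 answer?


Act: dayspinner.stepdays[n='209']
Obs: 1925-05-01
Act: dayspinner.anchor[d='1828-11-08']
Obs: 1828-11-08
Act: boxtree.scanf[p='/feman']
Obs: []
Act: dayspinner.closeout[]
Obs: 1828-11-30
Act: dayspinner.stepdays[n='-357']
Obs: 1827-12-09
Act: boxtree.rehome[s='/feman'; d='/trelirn']
Obs: ok
Act: boxtree.inscribe[p='/smop_ast/lafep'; c='dipro']
Obs: created
Act: boxtree.openup[p='/smop_ast/lafep']
Obs: dipro

Answer: 1827-12-09


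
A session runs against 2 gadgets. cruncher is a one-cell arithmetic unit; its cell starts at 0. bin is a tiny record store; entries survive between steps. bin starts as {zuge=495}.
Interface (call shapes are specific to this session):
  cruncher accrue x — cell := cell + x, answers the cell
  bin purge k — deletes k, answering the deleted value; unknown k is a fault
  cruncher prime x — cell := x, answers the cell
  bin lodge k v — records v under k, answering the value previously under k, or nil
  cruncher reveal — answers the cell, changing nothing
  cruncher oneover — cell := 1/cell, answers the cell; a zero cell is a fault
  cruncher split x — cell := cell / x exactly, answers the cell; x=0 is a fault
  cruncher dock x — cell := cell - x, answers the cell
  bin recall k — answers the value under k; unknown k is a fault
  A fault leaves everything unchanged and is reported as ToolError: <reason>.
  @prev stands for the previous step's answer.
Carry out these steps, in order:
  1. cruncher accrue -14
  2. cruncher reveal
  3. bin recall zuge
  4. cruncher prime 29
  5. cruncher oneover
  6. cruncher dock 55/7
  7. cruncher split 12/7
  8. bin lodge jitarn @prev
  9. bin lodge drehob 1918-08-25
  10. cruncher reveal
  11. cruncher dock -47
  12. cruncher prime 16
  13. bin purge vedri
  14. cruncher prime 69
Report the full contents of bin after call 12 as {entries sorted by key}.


Act: cruncher accrue[-14]
Obs: -14
Act: cruncher reveal[]
Obs: -14
Act: bin recall[zuge]
Obs: 495
Act: cruncher prime[29]
Obs: 29
Act: cruncher oneover[]
Obs: 1/29
Act: cruncher dock[55/7]
Obs: -1588/203
Act: cruncher split[12/7]
Obs: -397/87
Act: bin lodge[jitarn; @prev]
Obs: nil
Act: bin lodge[drehob; 1918-08-25]
Obs: nil
Act: cruncher reveal[]
Obs: -397/87
Act: cruncher dock[-47]
Obs: 3692/87
Act: cruncher prime[16]
Obs: 16
Act: bin purge[vedri]
Obs: ToolError: no such key vedri
Act: cruncher prime[69]
Obs: 69

Answer: {drehob=1918-08-25, jitarn=-397/87, zuge=495}


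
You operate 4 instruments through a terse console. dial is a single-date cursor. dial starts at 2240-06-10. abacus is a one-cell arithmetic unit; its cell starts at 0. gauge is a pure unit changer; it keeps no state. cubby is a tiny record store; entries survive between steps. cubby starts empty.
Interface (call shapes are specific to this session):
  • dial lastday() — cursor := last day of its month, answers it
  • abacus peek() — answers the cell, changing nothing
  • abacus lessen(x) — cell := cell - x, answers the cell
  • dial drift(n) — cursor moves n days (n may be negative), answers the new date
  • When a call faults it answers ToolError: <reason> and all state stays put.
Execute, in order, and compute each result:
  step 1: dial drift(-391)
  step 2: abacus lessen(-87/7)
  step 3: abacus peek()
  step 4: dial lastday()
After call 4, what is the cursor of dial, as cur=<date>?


Step: dial drift[-391]
Result: 2239-05-16
Step: abacus lessen[-87/7]
Result: 87/7
Step: abacus peek[]
Result: 87/7
Step: dial lastday[]
Result: 2239-05-31

Answer: cur=2239-05-31


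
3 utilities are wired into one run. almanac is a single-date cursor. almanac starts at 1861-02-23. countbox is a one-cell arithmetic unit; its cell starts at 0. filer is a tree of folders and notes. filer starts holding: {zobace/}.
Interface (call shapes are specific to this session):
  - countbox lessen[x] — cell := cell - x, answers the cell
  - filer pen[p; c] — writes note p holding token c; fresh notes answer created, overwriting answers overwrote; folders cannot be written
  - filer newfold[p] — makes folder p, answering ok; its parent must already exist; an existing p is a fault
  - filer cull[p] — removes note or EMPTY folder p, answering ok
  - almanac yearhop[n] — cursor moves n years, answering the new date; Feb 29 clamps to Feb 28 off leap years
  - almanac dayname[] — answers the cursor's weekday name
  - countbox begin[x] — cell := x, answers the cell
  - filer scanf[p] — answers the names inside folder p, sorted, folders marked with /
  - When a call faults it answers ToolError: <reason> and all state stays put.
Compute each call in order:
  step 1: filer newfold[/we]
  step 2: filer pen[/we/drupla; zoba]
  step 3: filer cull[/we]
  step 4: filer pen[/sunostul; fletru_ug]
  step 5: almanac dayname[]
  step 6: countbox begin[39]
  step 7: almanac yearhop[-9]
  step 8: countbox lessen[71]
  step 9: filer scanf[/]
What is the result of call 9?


Answer: [sunostul, we/, zobace/]

Derivation:
! filer newfold(p→/we) == ok
! filer pen(p→/we/drupla, c→zoba) == created
! filer cull(p→/we) == ToolError: not empty
! filer pen(p→/sunostul, c→fletru_ug) == created
! almanac dayname() == Saturday
! countbox begin(x→39) == 39
! almanac yearhop(n→-9) == 1852-02-23
! countbox lessen(x→71) == -32
! filer scanf(p→/) == [sunostul, we/, zobace/]


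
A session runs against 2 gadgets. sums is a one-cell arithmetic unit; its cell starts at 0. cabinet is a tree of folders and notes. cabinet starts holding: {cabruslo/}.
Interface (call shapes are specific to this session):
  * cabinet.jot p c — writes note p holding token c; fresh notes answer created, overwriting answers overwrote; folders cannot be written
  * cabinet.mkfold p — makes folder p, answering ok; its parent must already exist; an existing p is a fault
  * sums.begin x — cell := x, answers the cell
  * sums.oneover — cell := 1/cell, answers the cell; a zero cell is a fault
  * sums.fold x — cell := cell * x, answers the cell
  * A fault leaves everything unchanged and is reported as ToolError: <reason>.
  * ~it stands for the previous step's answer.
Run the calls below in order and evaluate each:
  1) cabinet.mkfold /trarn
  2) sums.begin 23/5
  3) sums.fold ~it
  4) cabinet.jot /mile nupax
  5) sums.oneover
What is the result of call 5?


CALL cabinet.mkfold[/trarn]
RET  ok
CALL sums.begin[23/5]
RET  23/5
CALL sums.fold[~it]
RET  529/25
CALL cabinet.jot[/mile; nupax]
RET  created
CALL sums.oneover[]
RET  25/529

Answer: 25/529


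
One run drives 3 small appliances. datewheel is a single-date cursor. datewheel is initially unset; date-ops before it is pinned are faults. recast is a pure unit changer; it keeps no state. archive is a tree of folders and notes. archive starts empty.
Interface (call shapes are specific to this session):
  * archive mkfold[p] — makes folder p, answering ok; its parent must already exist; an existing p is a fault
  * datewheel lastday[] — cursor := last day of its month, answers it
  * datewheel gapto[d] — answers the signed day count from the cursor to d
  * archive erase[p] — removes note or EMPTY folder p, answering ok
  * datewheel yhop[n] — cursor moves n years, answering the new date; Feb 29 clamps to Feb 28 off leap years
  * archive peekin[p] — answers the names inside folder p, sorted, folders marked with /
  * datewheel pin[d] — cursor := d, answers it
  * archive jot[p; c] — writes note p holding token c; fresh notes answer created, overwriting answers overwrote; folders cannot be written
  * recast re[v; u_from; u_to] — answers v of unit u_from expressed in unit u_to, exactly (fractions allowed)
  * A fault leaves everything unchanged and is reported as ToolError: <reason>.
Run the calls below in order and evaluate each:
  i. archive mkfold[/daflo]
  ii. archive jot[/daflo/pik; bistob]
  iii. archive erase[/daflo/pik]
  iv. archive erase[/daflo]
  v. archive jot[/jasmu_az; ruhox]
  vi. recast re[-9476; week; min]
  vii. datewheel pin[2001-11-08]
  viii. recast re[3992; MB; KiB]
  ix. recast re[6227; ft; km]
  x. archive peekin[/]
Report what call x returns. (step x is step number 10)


Answer: [jasmu_az]

Derivation:
[in] archive mkfold p→/daflo
[out] ok
[in] archive jot p→/daflo/pik c→bistob
[out] created
[in] archive erase p→/daflo/pik
[out] ok
[in] archive erase p→/daflo
[out] ok
[in] archive jot p→/jasmu_az c→ruhox
[out] created
[in] recast re v→-9476 u_from→week u_to→min
[out] -95518080
[in] datewheel pin d→2001-11-08
[out] 2001-11-08
[in] recast re v→3992 u_from→MB u_to→KiB
[out] 7796875/2
[in] recast re v→6227 u_from→ft u_to→km
[out] 2372487/1250000
[in] archive peekin p→/
[out] [jasmu_az]


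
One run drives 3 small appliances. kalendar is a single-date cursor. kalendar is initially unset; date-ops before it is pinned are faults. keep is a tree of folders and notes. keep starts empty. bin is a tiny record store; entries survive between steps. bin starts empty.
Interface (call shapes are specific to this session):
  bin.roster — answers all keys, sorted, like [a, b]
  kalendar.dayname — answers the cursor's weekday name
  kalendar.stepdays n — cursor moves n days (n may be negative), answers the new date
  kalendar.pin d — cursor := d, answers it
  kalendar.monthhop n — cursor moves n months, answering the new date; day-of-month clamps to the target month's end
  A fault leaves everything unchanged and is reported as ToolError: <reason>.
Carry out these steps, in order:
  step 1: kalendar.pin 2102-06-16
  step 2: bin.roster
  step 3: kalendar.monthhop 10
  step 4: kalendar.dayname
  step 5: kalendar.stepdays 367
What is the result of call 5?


·→ pin(d=2102-06-16)
·← 2102-06-16
·→ roster()
·← []
·→ monthhop(n=10)
·← 2103-04-16
·→ dayname()
·← Monday
·→ stepdays(n=367)
·← 2104-04-17

Answer: 2104-04-17


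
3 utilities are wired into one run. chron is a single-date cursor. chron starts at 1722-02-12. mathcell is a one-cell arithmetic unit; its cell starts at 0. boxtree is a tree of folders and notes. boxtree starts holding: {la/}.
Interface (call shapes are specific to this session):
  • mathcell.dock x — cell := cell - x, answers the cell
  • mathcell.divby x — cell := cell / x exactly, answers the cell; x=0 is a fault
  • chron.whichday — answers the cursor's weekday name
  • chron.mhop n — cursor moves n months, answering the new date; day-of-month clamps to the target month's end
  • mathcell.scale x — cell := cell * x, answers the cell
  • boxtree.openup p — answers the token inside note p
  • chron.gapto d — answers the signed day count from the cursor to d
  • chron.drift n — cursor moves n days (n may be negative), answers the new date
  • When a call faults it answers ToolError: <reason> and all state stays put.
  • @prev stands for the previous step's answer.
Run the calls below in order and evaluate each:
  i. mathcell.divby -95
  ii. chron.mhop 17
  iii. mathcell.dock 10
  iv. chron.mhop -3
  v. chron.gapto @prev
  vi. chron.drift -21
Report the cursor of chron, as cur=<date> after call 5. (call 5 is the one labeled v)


I try mathcell.divby passing x→-95: 0.
I invoke chron.mhop passing n→17, → 1723-07-12.
Invoking mathcell.dock passing x→10, giving -10.
I try chron.mhop passing n→-3, → 1723-04-12.
Then chron.gapto passing d→@prev, which returns 0.
Calling chron.drift passing n→-21, → 1723-03-22.

Answer: cur=1723-04-12
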